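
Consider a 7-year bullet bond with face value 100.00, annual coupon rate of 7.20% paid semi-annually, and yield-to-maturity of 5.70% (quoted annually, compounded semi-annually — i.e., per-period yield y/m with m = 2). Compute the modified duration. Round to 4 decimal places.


Coupon per period c = face * coupon_rate / m = 3.600000
Periods per year m = 2; per-period yield y/m = 0.028500
Number of cashflows N = 14
Cashflows (t years, CF_t, discount factor 1/(1+y/m)^(m*t), PV):
  t = 0.5000: CF_t = 3.600000, DF = 0.972290, PV = 3.500243
  t = 1.0000: CF_t = 3.600000, DF = 0.945347, PV = 3.403250
  t = 1.5000: CF_t = 3.600000, DF = 0.919152, PV = 3.308945
  t = 2.0000: CF_t = 3.600000, DF = 0.893682, PV = 3.217254
  t = 2.5000: CF_t = 3.600000, DF = 0.868917, PV = 3.128103
  t = 3.0000: CF_t = 3.600000, DF = 0.844840, PV = 3.041422
  t = 3.5000: CF_t = 3.600000, DF = 0.821429, PV = 2.957144
  t = 4.0000: CF_t = 3.600000, DF = 0.798667, PV = 2.875200
  t = 4.5000: CF_t = 3.600000, DF = 0.776536, PV = 2.795528
  t = 5.0000: CF_t = 3.600000, DF = 0.755018, PV = 2.718063
  t = 5.5000: CF_t = 3.600000, DF = 0.734096, PV = 2.642745
  t = 6.0000: CF_t = 3.600000, DF = 0.713754, PV = 2.569514
  t = 6.5000: CF_t = 3.600000, DF = 0.693976, PV = 2.498312
  t = 7.0000: CF_t = 103.600000, DF = 0.674745, PV = 69.903611
Price P = sum_t PV_t = 108.559335
First compute Macaulay numerator sum_t t * PV_t:
  t * PV_t at t = 0.5000: 1.750122
  t * PV_t at t = 1.0000: 3.403250
  t * PV_t at t = 1.5000: 4.963418
  t * PV_t at t = 2.0000: 6.434508
  t * PV_t at t = 2.5000: 7.820257
  t * PV_t at t = 3.0000: 9.124267
  t * PV_t at t = 3.5000: 10.350003
  t * PV_t at t = 4.0000: 11.500802
  t * PV_t at t = 4.5000: 12.579876
  t * PV_t at t = 5.0000: 13.590316
  t * PV_t at t = 5.5000: 14.535097
  t * PV_t at t = 6.0000: 15.417083
  t * PV_t at t = 6.5000: 16.239027
  t * PV_t at t = 7.0000: 489.325277
Macaulay duration D = 617.033302 / 108.559335 = 5.683835
Modified duration = D / (1 + y/m) = 5.683835 / (1 + 0.028500) = 5.526334

Answer: Modified duration = 5.5263


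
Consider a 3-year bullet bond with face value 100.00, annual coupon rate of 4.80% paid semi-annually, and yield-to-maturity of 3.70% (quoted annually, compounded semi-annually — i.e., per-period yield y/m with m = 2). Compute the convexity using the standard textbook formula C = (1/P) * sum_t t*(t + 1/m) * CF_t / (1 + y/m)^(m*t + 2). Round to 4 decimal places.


Answer: Convexity = 9.3716

Derivation:
Coupon per period c = face * coupon_rate / m = 2.400000
Periods per year m = 2; per-period yield y/m = 0.018500
Number of cashflows N = 6
Cashflows (t years, CF_t, discount factor 1/(1+y/m)^(m*t), PV):
  t = 0.5000: CF_t = 2.400000, DF = 0.981836, PV = 2.356406
  t = 1.0000: CF_t = 2.400000, DF = 0.964002, PV = 2.313605
  t = 1.5000: CF_t = 2.400000, DF = 0.946492, PV = 2.271581
  t = 2.0000: CF_t = 2.400000, DF = 0.929300, PV = 2.230320
  t = 2.5000: CF_t = 2.400000, DF = 0.912420, PV = 2.189808
  t = 3.0000: CF_t = 102.400000, DF = 0.895847, PV = 91.734724
Price P = sum_t PV_t = 103.096443
Convexity numerator sum_t t*(t + 1/m) * CF_t / (1+y/m)^(m*t + 2):
  t = 0.5000: term = 1.135790
  t = 1.0000: term = 3.345479
  t = 1.5000: term = 6.569425
  t = 2.0000: term = 10.750163
  t = 2.5000: term = 15.832346
  t = 3.0000: term = 928.540795
Convexity = (1/P) * sum = 966.173998 / 103.096443 = 9.371555


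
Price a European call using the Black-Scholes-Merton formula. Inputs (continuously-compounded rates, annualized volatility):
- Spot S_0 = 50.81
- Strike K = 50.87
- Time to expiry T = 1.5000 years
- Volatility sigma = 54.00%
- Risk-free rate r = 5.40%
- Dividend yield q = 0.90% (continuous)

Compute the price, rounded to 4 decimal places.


Answer: Price = 14.2415

Derivation:
d1 = (ln(S/K) + (r - q + 0.5*sigma^2) * T) / (sigma * sqrt(T)) = 0.43095873
d2 = d1 - sigma * sqrt(T) = -0.23040350
exp(-rT) = 0.92219369; exp(-qT) = 0.98659072
C = S_0 * exp(-qT) * N(d1) - K * exp(-rT) * N(d2)
N(d1) = 0.66675081; N(d2) = 0.40888912
C = 50.8100 * 0.98659072 * 0.66675081 - 50.8700 * 0.92219369 * 0.40888912 = 14.2415


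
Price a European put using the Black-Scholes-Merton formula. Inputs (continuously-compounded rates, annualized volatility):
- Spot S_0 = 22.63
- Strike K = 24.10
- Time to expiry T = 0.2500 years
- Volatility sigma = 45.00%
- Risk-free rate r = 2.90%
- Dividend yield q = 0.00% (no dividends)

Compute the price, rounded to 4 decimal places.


Answer: Price = 2.7963

Derivation:
d1 = (ln(S/K) + (r - q + 0.5*sigma^2) * T) / (sigma * sqrt(T)) = -0.13499058
d2 = d1 - sigma * sqrt(T) = -0.35999058
exp(-rT) = 0.99277622; exp(-qT) = 1.00000000
P = K * exp(-rT) * N(-d2) - S_0 * exp(-qT) * N(-d1)
N(-d1) = 0.55369034; N(-d2) = 0.64057291
P = 24.1000 * 0.99277622 * 0.64057291 - 22.6300 * 1.00000000 * 0.55369034 = 2.7963


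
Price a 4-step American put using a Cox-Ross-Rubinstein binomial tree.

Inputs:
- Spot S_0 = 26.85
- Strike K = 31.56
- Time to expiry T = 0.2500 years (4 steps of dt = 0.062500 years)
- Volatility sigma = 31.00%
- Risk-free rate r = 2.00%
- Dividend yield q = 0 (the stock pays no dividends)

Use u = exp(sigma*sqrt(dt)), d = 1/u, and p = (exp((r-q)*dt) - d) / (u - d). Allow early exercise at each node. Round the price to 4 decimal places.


dt = T/N = 0.062500
u = exp(sigma*sqrt(dt)) = 1.080582; d = 1/u = 0.925427
p = (exp((r-q)*dt) - d) / (u - d) = 0.488696
Discount per step: exp(-r*dt) = 0.998751
Stock lattice S(k, i) with i counting down-moves:
  k=0: S(0,0) = 26.8500
  k=1: S(1,0) = 29.0136; S(1,1) = 24.8477
  k=2: S(2,0) = 31.3516; S(2,1) = 26.8500; S(2,2) = 22.9947
  k=3: S(3,0) = 33.8780; S(3,1) = 29.0136; S(3,2) = 24.8477; S(3,3) = 21.2800
  k=4: S(4,0) = 36.6080; S(4,1) = 31.3516; S(4,2) = 26.8500; S(4,3) = 22.9947; S(4,4) = 19.6931
Terminal payoffs V(N, i) = max(K - S_T, 0):
  V(4,0) = 0.000000; V(4,1) = 0.208384; V(4,2) = 4.710000; V(4,3) = 8.565252; V(4,4) = 11.866949
Backward induction: V(k, i) = exp(-r*dt) * [p * V(k+1, i) + (1-p) * V(k+1, i+1)]; then take max(V_cont, immediate exercise) for American.
  V(3,0) = exp(-r*dt) * [p*0.000000 + (1-p)*0.208384] = 0.106414; exercise = 0.000000; V(3,0) = max -> 0.106414
  V(3,1) = exp(-r*dt) * [p*0.208384 + (1-p)*4.710000] = 2.506942; exercise = 2.546367; V(3,1) = max -> 2.546367
  V(3,2) = exp(-r*dt) * [p*4.710000 + (1-p)*8.565252] = 6.672859; exercise = 6.712284; V(3,2) = max -> 6.712284
  V(3,3) = exp(-r*dt) * [p*8.565252 + (1-p)*11.866949] = 10.240614; exercise = 10.280039; V(3,3) = max -> 10.280039
  V(2,0) = exp(-r*dt) * [p*0.106414 + (1-p)*2.546367] = 1.352280; exercise = 0.208384; V(2,0) = max -> 1.352280
  V(2,1) = exp(-r*dt) * [p*2.546367 + (1-p)*6.712284] = 4.670575; exercise = 4.710000; V(2,1) = max -> 4.710000
  V(2,2) = exp(-r*dt) * [p*6.712284 + (1-p)*10.280039] = 8.525827; exercise = 8.565252; V(2,2) = max -> 8.565252
  V(1,0) = exp(-r*dt) * [p*1.352280 + (1-p)*4.710000] = 3.065261; exercise = 2.546367; V(1,0) = max -> 3.065261
  V(1,1) = exp(-r*dt) * [p*4.710000 + (1-p)*8.565252] = 6.672859; exercise = 6.712284; V(1,1) = max -> 6.712284
  V(0,0) = exp(-r*dt) * [p*3.065261 + (1-p)*6.712284] = 4.923839; exercise = 4.710000; V(0,0) = max -> 4.923839

Answer: Price = V(0,0) = 4.9238


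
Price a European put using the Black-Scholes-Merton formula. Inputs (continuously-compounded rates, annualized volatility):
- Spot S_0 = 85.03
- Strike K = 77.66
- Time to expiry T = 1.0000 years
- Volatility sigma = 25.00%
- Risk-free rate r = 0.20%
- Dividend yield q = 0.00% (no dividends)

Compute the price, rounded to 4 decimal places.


Answer: Price = 4.8673

Derivation:
d1 = (ln(S/K) + (r - q + 0.5*sigma^2) * T) / (sigma * sqrt(T)) = 0.49565524
d2 = d1 - sigma * sqrt(T) = 0.24565524
exp(-rT) = 0.99800200; exp(-qT) = 1.00000000
P = K * exp(-rT) * N(-d2) - S_0 * exp(-qT) * N(-d1)
N(-d1) = 0.31006883; N(-d2) = 0.40297456
P = 77.6600 * 0.99800200 * 0.40297456 - 85.0300 * 1.00000000 * 0.31006883 = 4.8673


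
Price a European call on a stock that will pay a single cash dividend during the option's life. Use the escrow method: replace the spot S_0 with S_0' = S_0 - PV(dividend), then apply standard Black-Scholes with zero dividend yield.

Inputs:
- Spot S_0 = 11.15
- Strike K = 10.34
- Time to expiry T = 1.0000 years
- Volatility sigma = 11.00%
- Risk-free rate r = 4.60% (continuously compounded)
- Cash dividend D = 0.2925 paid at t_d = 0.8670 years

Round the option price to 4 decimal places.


Answer: Price = 1.1142

Derivation:
PV(D) = D * exp(-r * t_d) = 0.2925 * 0.96090282 = 0.28106407
S_0' = S_0 - PV(D) = 11.1500 - 0.28106407 = 10.86893593
d1 = (ln(S_0'/K) + (r + sigma^2/2)*T) / (sigma*sqrt(T)) = 0.92671760
d2 = d1 - sigma*sqrt(T) = 0.81671760
exp(-rT) = 0.95504196
N(d1) = 0.82296341; N(d2) = 0.79295509
C = S_0' * N(d1) - K * exp(-rT) * N(d2) = 10.86893593 * 0.82296341 - 10.3400 * 0.95504196 * 0.79295509 = 1.1142


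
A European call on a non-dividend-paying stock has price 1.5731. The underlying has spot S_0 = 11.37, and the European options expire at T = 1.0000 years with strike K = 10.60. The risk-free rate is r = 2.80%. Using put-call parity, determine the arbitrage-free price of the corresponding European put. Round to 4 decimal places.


Put-call parity: C - P = S_0 * exp(-qT) - K * exp(-rT).
S_0 * exp(-qT) = 11.3700 * 1.00000000 = 11.37000000
K * exp(-rT) = 10.6000 * 0.97238837 = 10.30731669
P = C - S*exp(-qT) + K*exp(-rT)
P = 1.5731 - 11.37000000 + 10.30731669 = 0.5104

Answer: Put price = 0.5104


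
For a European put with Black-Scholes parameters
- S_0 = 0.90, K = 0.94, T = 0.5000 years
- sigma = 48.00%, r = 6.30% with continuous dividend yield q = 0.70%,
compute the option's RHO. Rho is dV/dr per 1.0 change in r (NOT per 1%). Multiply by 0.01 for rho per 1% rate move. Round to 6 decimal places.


Answer: Rho = -0.266535

Derivation:
d1 = 0.1240821789; d2 = -0.2153290761
phi(d1) = 0.3958829363; exp(-qT) = 0.9965061179; exp(-rT) = 0.9689909565
N(-d2) = 0.5852446191
Rho = -K*T*exp(-rT)*N(-d2) = -0.9400 * 0.5000 * 0.9689909565 * 0.5852446191 = -0.266535


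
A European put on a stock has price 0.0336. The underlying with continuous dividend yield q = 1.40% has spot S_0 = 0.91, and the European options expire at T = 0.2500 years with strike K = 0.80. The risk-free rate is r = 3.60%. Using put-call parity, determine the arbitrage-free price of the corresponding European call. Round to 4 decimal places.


Answer: Call price = 0.1476

Derivation:
Put-call parity: C - P = S_0 * exp(-qT) - K * exp(-rT).
S_0 * exp(-qT) = 0.9100 * 0.99650612 = 0.90682057
K * exp(-rT) = 0.8000 * 0.99104038 = 0.79283230
C = P + S*exp(-qT) - K*exp(-rT)
C = 0.0336 + 0.90682057 - 0.79283230 = 0.1476


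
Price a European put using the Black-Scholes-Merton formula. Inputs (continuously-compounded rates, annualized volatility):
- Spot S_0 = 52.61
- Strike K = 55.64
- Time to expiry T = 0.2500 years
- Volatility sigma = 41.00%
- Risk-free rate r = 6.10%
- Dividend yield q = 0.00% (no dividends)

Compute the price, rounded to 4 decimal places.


Answer: Price = 5.5644

Derivation:
d1 = (ln(S/K) + (r - q + 0.5*sigma^2) * T) / (sigma * sqrt(T)) = -0.09626171
d2 = d1 - sigma * sqrt(T) = -0.30126171
exp(-rT) = 0.98486569; exp(-qT) = 1.00000000
P = K * exp(-rT) * N(-d2) - S_0 * exp(-qT) * N(-d1)
N(-d1) = 0.53834364; N(-d2) = 0.61839253
P = 55.6400 * 0.98486569 * 0.61839253 - 52.6100 * 1.00000000 * 0.53834364 = 5.5644


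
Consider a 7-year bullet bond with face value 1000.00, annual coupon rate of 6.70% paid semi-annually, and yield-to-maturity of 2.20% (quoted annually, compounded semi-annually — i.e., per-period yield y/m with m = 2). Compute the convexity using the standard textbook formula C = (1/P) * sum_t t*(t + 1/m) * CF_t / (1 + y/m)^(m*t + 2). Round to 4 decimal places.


Coupon per period c = face * coupon_rate / m = 33.500000
Periods per year m = 2; per-period yield y/m = 0.011000
Number of cashflows N = 14
Cashflows (t years, CF_t, discount factor 1/(1+y/m)^(m*t), PV):
  t = 0.5000: CF_t = 33.500000, DF = 0.989120, PV = 33.135509
  t = 1.0000: CF_t = 33.500000, DF = 0.978358, PV = 32.774985
  t = 1.5000: CF_t = 33.500000, DF = 0.967713, PV = 32.418382
  t = 2.0000: CF_t = 33.500000, DF = 0.957184, PV = 32.065660
  t = 2.5000: CF_t = 33.500000, DF = 0.946769, PV = 31.716776
  t = 3.0000: CF_t = 33.500000, DF = 0.936468, PV = 31.371687
  t = 3.5000: CF_t = 33.500000, DF = 0.926279, PV = 31.030353
  t = 4.0000: CF_t = 33.500000, DF = 0.916201, PV = 30.692733
  t = 4.5000: CF_t = 33.500000, DF = 0.906232, PV = 30.358786
  t = 5.0000: CF_t = 33.500000, DF = 0.896372, PV = 30.028473
  t = 5.5000: CF_t = 33.500000, DF = 0.886620, PV = 29.701754
  t = 6.0000: CF_t = 33.500000, DF = 0.876973, PV = 29.378589
  t = 6.5000: CF_t = 33.500000, DF = 0.867431, PV = 29.058941
  t = 7.0000: CF_t = 1033.500000, DF = 0.857993, PV = 886.735923
Price P = sum_t PV_t = 1290.468552
Convexity numerator sum_t t*(t + 1/m) * CF_t / (1+y/m)^(m*t + 2):
  t = 0.5000: term = 16.209191
  t = 1.0000: term = 48.098490
  t = 1.5000: term = 95.150327
  t = 2.0000: term = 156.858435
  t = 2.5000: term = 232.727648
  t = 3.0000: term = 322.273697
  t = 3.5000: term = 425.023010
  t = 4.0000: term = 540.512518
  t = 4.5000: term = 668.289463
  t = 5.0000: term = 807.911209
  t = 5.5000: term = 958.945056
  t = 6.0000: term = 1120.968053
  t = 6.5000: term = 1293.566827
  t = 7.0000: term = 45546.110443
Convexity = (1/P) * sum = 52232.644368 / 1290.468552 = 40.475720

Answer: Convexity = 40.4757


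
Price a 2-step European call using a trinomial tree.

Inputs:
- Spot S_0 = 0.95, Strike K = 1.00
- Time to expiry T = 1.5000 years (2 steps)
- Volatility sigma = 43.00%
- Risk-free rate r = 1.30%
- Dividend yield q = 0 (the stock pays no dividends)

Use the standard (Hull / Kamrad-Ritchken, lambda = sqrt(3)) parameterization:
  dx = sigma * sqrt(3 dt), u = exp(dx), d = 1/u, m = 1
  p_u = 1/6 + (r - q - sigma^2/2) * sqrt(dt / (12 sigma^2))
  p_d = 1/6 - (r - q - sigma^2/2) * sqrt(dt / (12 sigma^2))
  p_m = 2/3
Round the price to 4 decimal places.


dt = T/N = 0.750000; dx = sigma*sqrt(3*dt) = 0.645000
u = exp(dx) = 1.905987; d = 1/u = 0.524663
p_u = 0.120475, p_m = 0.666667, p_d = 0.212859
Discount per step: exp(-r*dt) = 0.990297
Stock lattice S(k, j) with j the centered position index:
  k=0: S(0,+0) = 0.9500
  k=1: S(1,-1) = 0.4984; S(1,+0) = 0.9500; S(1,+1) = 1.8107
  k=2: S(2,-2) = 0.2615; S(2,-1) = 0.4984; S(2,+0) = 0.9500; S(2,+1) = 1.8107; S(2,+2) = 3.4511
Terminal payoffs V(N, j) = max(S_T - K, 0):
  V(2,-2) = 0.000000; V(2,-1) = 0.000000; V(2,+0) = 0.000000; V(2,+1) = 0.810688; V(2,+2) = 2.451147
Backward induction: V(k, j) = exp(-r*dt) * [p_u * V(k+1, j+1) + p_m * V(k+1, j) + p_d * V(k+1, j-1)]
  V(1,-1) = exp(-r*dt) * [p_u*0.000000 + p_m*0.000000 + p_d*0.000000] = 0.000000
  V(1,+0) = exp(-r*dt) * [p_u*0.810688 + p_m*0.000000 + p_d*0.000000] = 0.096720
  V(1,+1) = exp(-r*dt) * [p_u*2.451147 + p_m*0.810688 + p_d*0.000000] = 0.827651
  V(0,+0) = exp(-r*dt) * [p_u*0.827651 + p_m*0.096720 + p_d*0.000000] = 0.162598

Answer: Price = V(0,0) = 0.1626


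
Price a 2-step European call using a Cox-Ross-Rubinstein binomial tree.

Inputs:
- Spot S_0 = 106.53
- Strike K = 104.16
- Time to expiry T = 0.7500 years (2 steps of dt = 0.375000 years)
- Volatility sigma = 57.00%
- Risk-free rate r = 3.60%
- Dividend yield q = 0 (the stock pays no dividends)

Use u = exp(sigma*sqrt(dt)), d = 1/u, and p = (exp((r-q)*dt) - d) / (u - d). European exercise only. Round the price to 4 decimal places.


Answer: Price = V(0,0) = 21.1708

Derivation:
dt = T/N = 0.375000
u = exp(sigma*sqrt(dt)) = 1.417723; d = 1/u = 0.705356
p = (exp((r-q)*dt) - d) / (u - d) = 0.432692
Discount per step: exp(-r*dt) = 0.986591
Stock lattice S(k, i) with i counting down-moves:
  k=0: S(0,0) = 106.5300
  k=1: S(1,0) = 151.0301; S(1,1) = 75.1416
  k=2: S(2,0) = 214.1188; S(2,1) = 106.5300; S(2,2) = 53.0016
Terminal payoffs V(N, i) = max(S_T - K, 0):
  V(2,0) = 109.958845; V(2,1) = 2.370000; V(2,2) = 0.000000
Backward induction: V(k, i) = exp(-r*dt) * [p * V(k+1, i) + (1-p) * V(k+1, i+1)].
  V(1,0) = exp(-r*dt) * [p*109.958845 + (1-p)*2.370000] = 48.266776
  V(1,1) = exp(-r*dt) * [p*2.370000 + (1-p)*0.000000] = 1.011728
  V(0,0) = exp(-r*dt) * [p*48.266776 + (1-p)*1.011728] = 21.170849


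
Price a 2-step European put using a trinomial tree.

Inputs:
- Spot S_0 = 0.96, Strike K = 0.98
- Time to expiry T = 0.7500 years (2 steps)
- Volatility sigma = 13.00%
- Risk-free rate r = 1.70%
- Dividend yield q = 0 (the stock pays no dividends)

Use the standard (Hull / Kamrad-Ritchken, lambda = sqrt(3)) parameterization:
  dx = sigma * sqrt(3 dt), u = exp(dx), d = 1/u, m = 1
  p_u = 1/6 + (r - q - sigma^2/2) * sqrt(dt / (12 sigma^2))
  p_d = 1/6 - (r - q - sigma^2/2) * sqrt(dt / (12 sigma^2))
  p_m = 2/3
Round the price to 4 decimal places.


dt = T/N = 0.375000; dx = sigma*sqrt(3*dt) = 0.137886
u = exp(dx) = 1.147844; d = 1/u = 0.871198
p_u = 0.178293, p_m = 0.666667, p_d = 0.155040
Discount per step: exp(-r*dt) = 0.993645
Stock lattice S(k, j) with j the centered position index:
  k=0: S(0,+0) = 0.9600
  k=1: S(1,-1) = 0.8364; S(1,+0) = 0.9600; S(1,+1) = 1.1019
  k=2: S(2,-2) = 0.7286; S(2,-1) = 0.8364; S(2,+0) = 0.9600; S(2,+1) = 1.1019; S(2,+2) = 1.2648
Terminal payoffs V(N, j) = max(K - S_T, 0):
  V(2,-2) = 0.251373; V(2,-1) = 0.143650; V(2,+0) = 0.020000; V(2,+1) = 0.000000; V(2,+2) = 0.000000
Backward induction: V(k, j) = exp(-r*dt) * [p_u * V(k+1, j+1) + p_m * V(k+1, j) + p_d * V(k+1, j-1)]
  V(1,-1) = exp(-r*dt) * [p_u*0.020000 + p_m*0.143650 + p_d*0.251373] = 0.137426
  V(1,+0) = exp(-r*dt) * [p_u*0.000000 + p_m*0.020000 + p_d*0.143650] = 0.035379
  V(1,+1) = exp(-r*dt) * [p_u*0.000000 + p_m*0.000000 + p_d*0.020000] = 0.003081
  V(0,+0) = exp(-r*dt) * [p_u*0.003081 + p_m*0.035379 + p_d*0.137426] = 0.045153

Answer: Price = V(0,0) = 0.0452


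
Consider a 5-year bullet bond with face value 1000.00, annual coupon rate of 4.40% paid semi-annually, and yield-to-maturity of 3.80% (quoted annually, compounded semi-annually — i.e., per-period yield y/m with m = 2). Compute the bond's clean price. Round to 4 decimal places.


Coupon per period c = face * coupon_rate / m = 22.000000
Periods per year m = 2; per-period yield y/m = 0.019000
Number of cashflows N = 10
Cashflows (t years, CF_t, discount factor 1/(1+y/m)^(m*t), PV):
  t = 0.5000: CF_t = 22.000000, DF = 0.981354, PV = 21.589794
  t = 1.0000: CF_t = 22.000000, DF = 0.963056, PV = 21.187236
  t = 1.5000: CF_t = 22.000000, DF = 0.945099, PV = 20.792185
  t = 2.0000: CF_t = 22.000000, DF = 0.927477, PV = 20.404499
  t = 2.5000: CF_t = 22.000000, DF = 0.910184, PV = 20.024043
  t = 3.0000: CF_t = 22.000000, DF = 0.893213, PV = 19.650680
  t = 3.5000: CF_t = 22.000000, DF = 0.876558, PV = 19.284278
  t = 4.0000: CF_t = 22.000000, DF = 0.860214, PV = 18.924709
  t = 4.5000: CF_t = 22.000000, DF = 0.844175, PV = 18.571844
  t = 5.0000: CF_t = 1022.000000, DF = 0.828434, PV = 846.660026
Price P = sum_t PV_t = 1027.089295

Answer: Price = 1027.0893


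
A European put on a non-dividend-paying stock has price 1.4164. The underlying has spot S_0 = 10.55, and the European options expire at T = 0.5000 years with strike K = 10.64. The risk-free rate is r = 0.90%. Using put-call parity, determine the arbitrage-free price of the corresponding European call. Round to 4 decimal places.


Put-call parity: C - P = S_0 * exp(-qT) - K * exp(-rT).
S_0 * exp(-qT) = 10.5500 * 1.00000000 = 10.55000000
K * exp(-rT) = 10.6400 * 0.99551011 = 10.59222757
C = P + S*exp(-qT) - K*exp(-rT)
C = 1.4164 + 10.55000000 - 10.59222757 = 1.3742

Answer: Call price = 1.3742


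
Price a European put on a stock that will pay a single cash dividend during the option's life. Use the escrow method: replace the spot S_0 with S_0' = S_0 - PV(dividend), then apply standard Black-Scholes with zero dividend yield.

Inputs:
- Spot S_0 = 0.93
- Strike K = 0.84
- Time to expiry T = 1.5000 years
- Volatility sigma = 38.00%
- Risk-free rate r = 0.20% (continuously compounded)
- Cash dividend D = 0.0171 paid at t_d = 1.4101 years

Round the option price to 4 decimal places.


Answer: Price = 0.1260

Derivation:
PV(D) = D * exp(-r * t_d) = 0.0171 * 0.99718377 = 0.01705184
S_0' = S_0 - PV(D) = 0.9300 - 0.01705184 = 0.91294816
d1 = (ln(S_0'/K) + (r + sigma^2/2)*T) / (sigma*sqrt(T)) = 0.41808322
d2 = d1 - sigma*sqrt(T) = -0.04731983
exp(-rT) = 0.99700450
N(-d1) = 0.33794314; N(-d2) = 0.51887084
P = K * exp(-rT) * N(-d2) - S_0' * N(-d1) = 0.8400 * 0.99700450 * 0.51887084 - 0.91294816 * 0.33794314 = 0.1260


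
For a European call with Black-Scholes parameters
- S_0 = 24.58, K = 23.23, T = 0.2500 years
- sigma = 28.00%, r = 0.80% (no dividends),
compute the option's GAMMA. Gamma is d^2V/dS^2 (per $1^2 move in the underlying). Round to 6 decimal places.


Answer: Gamma = 0.102928

Derivation:
d1 = 0.4877754097; d2 = 0.3477754097
phi(d1) = 0.3541973773; exp(-qT) = 1.0000000000; exp(-rT) = 0.9980019987
Gamma = exp(-qT) * phi(d1) / (S * sigma * sqrt(T)) = 1.0000000000 * 0.3541973773 / (24.5800 * 0.2800 * 0.5000000000) = 0.102928


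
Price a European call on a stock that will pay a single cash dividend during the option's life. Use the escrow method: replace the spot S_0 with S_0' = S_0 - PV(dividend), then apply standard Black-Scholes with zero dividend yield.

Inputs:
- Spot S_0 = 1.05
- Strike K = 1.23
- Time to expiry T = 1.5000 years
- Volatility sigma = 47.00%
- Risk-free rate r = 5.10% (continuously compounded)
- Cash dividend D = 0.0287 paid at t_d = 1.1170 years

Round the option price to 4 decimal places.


Answer: Price = 0.1908

Derivation:
PV(D) = D * exp(-r * t_d) = 0.0287 * 0.94462524 = 0.02711074
S_0' = S_0 - PV(D) = 1.0500 - 0.02711074 = 1.02288926
d1 = (ln(S_0'/K) + (r + sigma^2/2)*T) / (sigma*sqrt(T)) = 0.10039791
d2 = d1 - sigma*sqrt(T) = -0.47523218
exp(-rT) = 0.92635291
N(d1) = 0.53998578; N(d2) = 0.31731075
C = S_0' * N(d1) - K * exp(-rT) * N(d2) = 1.02288926 * 0.53998578 - 1.2300 * 0.92635291 * 0.31731075 = 0.1908


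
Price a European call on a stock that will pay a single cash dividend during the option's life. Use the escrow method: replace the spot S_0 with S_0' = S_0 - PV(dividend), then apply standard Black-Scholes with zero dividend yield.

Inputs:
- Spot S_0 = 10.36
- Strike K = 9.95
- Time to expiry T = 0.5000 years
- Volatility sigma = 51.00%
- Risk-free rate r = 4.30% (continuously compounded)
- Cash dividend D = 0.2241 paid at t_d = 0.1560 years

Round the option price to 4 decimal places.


PV(D) = D * exp(-r * t_d) = 0.2241 * 0.99331445 = 0.22260177
S_0' = S_0 - PV(D) = 10.3600 - 0.22260177 = 10.13739823
d1 = (ln(S_0'/K) + (r + sigma^2/2)*T) / (sigma*sqrt(T)) = 0.29167137
d2 = d1 - sigma*sqrt(T) = -0.06895309
exp(-rT) = 0.97872948
N(d1) = 0.61473105; N(d2) = 0.47251348
C = S_0' * N(d1) - K * exp(-rT) * N(d2) = 10.13739823 * 0.61473105 - 9.9500 * 0.97872948 * 0.47251348 = 1.6303

Answer: Price = 1.6303


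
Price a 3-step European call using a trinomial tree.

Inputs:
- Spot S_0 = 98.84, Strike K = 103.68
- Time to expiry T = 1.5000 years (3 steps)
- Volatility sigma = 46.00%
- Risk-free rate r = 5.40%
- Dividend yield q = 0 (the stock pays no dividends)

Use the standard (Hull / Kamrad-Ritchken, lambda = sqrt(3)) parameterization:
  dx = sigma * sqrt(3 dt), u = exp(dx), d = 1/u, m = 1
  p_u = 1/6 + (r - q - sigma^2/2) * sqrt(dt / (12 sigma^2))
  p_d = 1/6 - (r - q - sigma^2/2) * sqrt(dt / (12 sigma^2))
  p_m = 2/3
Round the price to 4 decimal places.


dt = T/N = 0.500000; dx = sigma*sqrt(3*dt) = 0.563383
u = exp(dx) = 1.756604; d = 1/u = 0.569280
p_u = 0.143681, p_m = 0.666667, p_d = 0.189653
Discount per step: exp(-r*dt) = 0.973361
Stock lattice S(k, j) with j the centered position index:
  k=0: S(0,+0) = 98.8400
  k=1: S(1,-1) = 56.2676; S(1,+0) = 98.8400; S(1,+1) = 173.6228
  k=2: S(2,-2) = 32.0321; S(2,-1) = 56.2676; S(2,+0) = 98.8400; S(2,+1) = 173.6228; S(2,+2) = 304.9865
  k=3: S(3,-3) = 18.2352; S(3,-2) = 32.0321; S(3,-1) = 56.2676; S(3,+0) = 98.8400; S(3,+1) = 173.6228; S(3,+2) = 304.9865; S(3,+3) = 535.7407
Terminal payoffs V(N, j) = max(S_T - K, 0):
  V(3,-3) = 0.000000; V(3,-2) = 0.000000; V(3,-1) = 0.000000; V(3,+0) = 0.000000; V(3,+1) = 69.942781; V(3,+2) = 201.306546; V(3,+3) = 432.060715
Backward induction: V(k, j) = exp(-r*dt) * [p_u * V(k+1, j+1) + p_m * V(k+1, j) + p_d * V(k+1, j-1)]
  V(2,-2) = exp(-r*dt) * [p_u*0.000000 + p_m*0.000000 + p_d*0.000000] = 0.000000
  V(2,-1) = exp(-r*dt) * [p_u*0.000000 + p_m*0.000000 + p_d*0.000000] = 0.000000
  V(2,+0) = exp(-r*dt) * [p_u*69.942781 + p_m*0.000000 + p_d*0.000000] = 9.781711
  V(2,+1) = exp(-r*dt) * [p_u*201.306546 + p_m*69.942781 + p_d*0.000000] = 73.539728
  V(2,+2) = exp(-r*dt) * [p_u*432.060715 + p_m*201.306546 + p_d*69.942781] = 203.965818
  V(1,-1) = exp(-r*dt) * [p_u*9.781711 + p_m*0.000000 + p_d*0.000000] = 1.368002
  V(1,+0) = exp(-r*dt) * [p_u*73.539728 + p_m*9.781711 + p_d*0.000000] = 16.632180
  V(1,+1) = exp(-r*dt) * [p_u*203.965818 + p_m*73.539728 + p_d*9.781711] = 78.051431
  V(0,+0) = exp(-r*dt) * [p_u*78.051431 + p_m*16.632180 + p_d*1.368002] = 21.961011

Answer: Price = V(0,0) = 21.9610


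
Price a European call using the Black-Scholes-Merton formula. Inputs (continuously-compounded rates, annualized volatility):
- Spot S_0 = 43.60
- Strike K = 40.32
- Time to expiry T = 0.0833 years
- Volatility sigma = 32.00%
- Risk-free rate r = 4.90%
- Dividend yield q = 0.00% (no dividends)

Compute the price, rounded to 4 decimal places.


d1 = (ln(S/K) + (r - q + 0.5*sigma^2) * T) / (sigma * sqrt(T)) = 0.93718566
d2 = d1 - sigma * sqrt(T) = 0.84482810
exp(-rT) = 0.99592662; exp(-qT) = 1.00000000
C = S_0 * exp(-qT) * N(d1) - K * exp(-rT) * N(d2)
N(d1) = 0.82566847; N(d2) = 0.80089659
C = 43.6000 * 1.00000000 * 0.82566847 - 40.3200 * 0.99592662 * 0.80089659 = 3.8385

Answer: Price = 3.8385


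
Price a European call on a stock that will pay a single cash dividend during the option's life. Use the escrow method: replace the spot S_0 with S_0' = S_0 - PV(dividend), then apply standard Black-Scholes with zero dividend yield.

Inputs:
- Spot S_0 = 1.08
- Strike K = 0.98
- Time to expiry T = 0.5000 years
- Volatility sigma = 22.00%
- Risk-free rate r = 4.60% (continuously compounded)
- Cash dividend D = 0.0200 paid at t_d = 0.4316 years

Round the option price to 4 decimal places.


PV(D) = D * exp(-r * t_d) = 0.0200 * 0.98034218 = 0.01960684
S_0' = S_0 - PV(D) = 1.0800 - 0.01960684 = 1.06039316
d1 = (ln(S_0'/K) + (r + sigma^2/2)*T) / (sigma*sqrt(T)) = 0.73244980
d2 = d1 - sigma*sqrt(T) = 0.57688631
exp(-rT) = 0.97726248
N(d1) = 0.76805296; N(d2) = 0.71799187
C = S_0' * N(d1) - K * exp(-rT) * N(d2) = 1.06039316 * 0.76805296 - 0.9800 * 0.97726248 * 0.71799187 = 0.1268

Answer: Price = 0.1268


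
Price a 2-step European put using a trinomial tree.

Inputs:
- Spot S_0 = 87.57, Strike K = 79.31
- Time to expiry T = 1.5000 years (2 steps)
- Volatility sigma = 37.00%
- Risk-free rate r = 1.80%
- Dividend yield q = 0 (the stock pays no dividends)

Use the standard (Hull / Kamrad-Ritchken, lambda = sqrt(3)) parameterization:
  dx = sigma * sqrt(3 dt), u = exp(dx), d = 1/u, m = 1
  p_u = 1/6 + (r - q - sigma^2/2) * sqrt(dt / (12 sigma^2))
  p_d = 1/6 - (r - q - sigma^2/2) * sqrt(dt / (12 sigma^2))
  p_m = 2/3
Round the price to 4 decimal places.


dt = T/N = 0.750000; dx = sigma*sqrt(3*dt) = 0.555000
u = exp(dx) = 1.741941; d = 1/u = 0.574072
p_u = 0.132579, p_m = 0.666667, p_d = 0.200755
Discount per step: exp(-r*dt) = 0.986591
Stock lattice S(k, j) with j the centered position index:
  k=0: S(0,+0) = 87.5700
  k=1: S(1,-1) = 50.2715; S(1,+0) = 87.5700; S(1,+1) = 152.5418
  k=2: S(2,-2) = 28.8595; S(2,-1) = 50.2715; S(2,+0) = 87.5700; S(2,+1) = 152.5418; S(2,+2) = 265.7188
Terminal payoffs V(N, j) = max(K - S_T, 0):
  V(2,-2) = 50.450522; V(2,-1) = 29.038492; V(2,+0) = 0.000000; V(2,+1) = 0.000000; V(2,+2) = 0.000000
Backward induction: V(k, j) = exp(-r*dt) * [p_u * V(k+1, j+1) + p_m * V(k+1, j) + p_d * V(k+1, j-1)]
  V(1,-1) = exp(-r*dt) * [p_u*0.000000 + p_m*29.038492 + p_d*50.450522] = 29.091762
  V(1,+0) = exp(-r*dt) * [p_u*0.000000 + p_m*0.000000 + p_d*29.038492] = 5.751437
  V(1,+1) = exp(-r*dt) * [p_u*0.000000 + p_m*0.000000 + p_d*0.000000] = 0.000000
  V(0,+0) = exp(-r*dt) * [p_u*0.000000 + p_m*5.751437 + p_d*29.091762] = 9.544864

Answer: Price = V(0,0) = 9.5449


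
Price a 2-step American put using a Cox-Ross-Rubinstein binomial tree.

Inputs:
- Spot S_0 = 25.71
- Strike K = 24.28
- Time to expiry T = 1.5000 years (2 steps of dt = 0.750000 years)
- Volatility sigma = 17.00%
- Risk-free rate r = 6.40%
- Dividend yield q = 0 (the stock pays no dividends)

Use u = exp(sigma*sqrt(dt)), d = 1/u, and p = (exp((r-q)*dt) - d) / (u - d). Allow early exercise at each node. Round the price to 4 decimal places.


dt = T/N = 0.750000
u = exp(sigma*sqrt(dt)) = 1.158614; d = 1/u = 0.863100
p = (exp((r-q)*dt) - d) / (u - d) = 0.629651
Discount per step: exp(-r*dt) = 0.953134
Stock lattice S(k, i) with i counting down-moves:
  k=0: S(0,0) = 25.7100
  k=1: S(1,0) = 29.7880; S(1,1) = 22.1903
  k=2: S(2,0) = 34.5127; S(2,1) = 25.7100; S(2,2) = 19.1525
Terminal payoffs V(N, i) = max(K - S_T, 0):
  V(2,0) = 0.000000; V(2,1) = 0.000000; V(2,2) = 5.127536
Backward induction: V(k, i) = exp(-r*dt) * [p * V(k+1, i) + (1-p) * V(k+1, i+1)]; then take max(V_cont, immediate exercise) for American.
  V(1,0) = exp(-r*dt) * [p*0.000000 + (1-p)*0.000000] = 0.000000; exercise = 0.000000; V(1,0) = max -> 0.000000
  V(1,1) = exp(-r*dt) * [p*0.000000 + (1-p)*5.127536] = 1.809981; exercise = 2.089690; V(1,1) = max -> 2.089690
  V(0,0) = exp(-r*dt) * [p*0.000000 + (1-p)*2.089690] = 0.737645; exercise = 0.000000; V(0,0) = max -> 0.737645

Answer: Price = V(0,0) = 0.7376


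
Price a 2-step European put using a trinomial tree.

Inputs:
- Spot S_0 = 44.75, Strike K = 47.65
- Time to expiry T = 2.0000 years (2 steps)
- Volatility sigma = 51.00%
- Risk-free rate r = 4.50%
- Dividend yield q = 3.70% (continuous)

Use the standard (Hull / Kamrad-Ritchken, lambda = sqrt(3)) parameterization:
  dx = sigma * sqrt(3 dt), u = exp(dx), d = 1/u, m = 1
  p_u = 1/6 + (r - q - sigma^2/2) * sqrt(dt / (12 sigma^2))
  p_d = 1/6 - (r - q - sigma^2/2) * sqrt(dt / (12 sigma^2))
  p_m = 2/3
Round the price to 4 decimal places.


Answer: Price = V(0,0) = 11.7062

Derivation:
dt = T/N = 1.000000; dx = sigma*sqrt(3*dt) = 0.883346
u = exp(dx) = 2.418980; d = 1/u = 0.413397
p_u = 0.097583, p_m = 0.666667, p_d = 0.235751
Discount per step: exp(-r*dt) = 0.955997
Stock lattice S(k, j) with j the centered position index:
  k=0: S(0,+0) = 44.7500
  k=1: S(1,-1) = 18.4995; S(1,+0) = 44.7500; S(1,+1) = 108.2493
  k=2: S(2,-2) = 7.6477; S(2,-1) = 18.4995; S(2,+0) = 44.7500; S(2,+1) = 108.2493; S(2,+2) = 261.8530
Terminal payoffs V(N, j) = max(K - S_T, 0):
  V(2,-2) = 40.002341; V(2,-1) = 29.150466; V(2,+0) = 2.900000; V(2,+1) = 0.000000; V(2,+2) = 0.000000
Backward induction: V(k, j) = exp(-r*dt) * [p_u * V(k+1, j+1) + p_m * V(k+1, j) + p_d * V(k+1, j-1)]
  V(1,-1) = exp(-r*dt) * [p_u*2.900000 + p_m*29.150466 + p_d*40.002341] = 27.864659
  V(1,+0) = exp(-r*dt) * [p_u*0.000000 + p_m*2.900000 + p_d*29.150466] = 8.418106
  V(1,+1) = exp(-r*dt) * [p_u*0.000000 + p_m*0.000000 + p_d*2.900000] = 0.653593
  V(0,+0) = exp(-r*dt) * [p_u*0.653593 + p_m*8.418106 + p_d*27.864659] = 11.706150


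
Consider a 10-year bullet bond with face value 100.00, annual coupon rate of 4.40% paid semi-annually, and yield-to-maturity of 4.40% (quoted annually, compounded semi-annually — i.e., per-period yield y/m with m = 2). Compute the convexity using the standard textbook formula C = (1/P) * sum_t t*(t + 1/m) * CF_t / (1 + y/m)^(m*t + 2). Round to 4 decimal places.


Answer: Convexity = 76.7379

Derivation:
Coupon per period c = face * coupon_rate / m = 2.200000
Periods per year m = 2; per-period yield y/m = 0.022000
Number of cashflows N = 20
Cashflows (t years, CF_t, discount factor 1/(1+y/m)^(m*t), PV):
  t = 0.5000: CF_t = 2.200000, DF = 0.978474, PV = 2.152642
  t = 1.0000: CF_t = 2.200000, DF = 0.957411, PV = 2.106303
  t = 1.5000: CF_t = 2.200000, DF = 0.936801, PV = 2.060962
  t = 2.0000: CF_t = 2.200000, DF = 0.916635, PV = 2.016597
  t = 2.5000: CF_t = 2.200000, DF = 0.896903, PV = 1.973187
  t = 3.0000: CF_t = 2.200000, DF = 0.877596, PV = 1.930711
  t = 3.5000: CF_t = 2.200000, DF = 0.858704, PV = 1.889150
  t = 4.0000: CF_t = 2.200000, DF = 0.840220, PV = 1.848483
  t = 4.5000: CF_t = 2.200000, DF = 0.822133, PV = 1.808692
  t = 5.0000: CF_t = 2.200000, DF = 0.804435, PV = 1.769757
  t = 5.5000: CF_t = 2.200000, DF = 0.787119, PV = 1.731661
  t = 6.0000: CF_t = 2.200000, DF = 0.770175, PV = 1.694384
  t = 6.5000: CF_t = 2.200000, DF = 0.753596, PV = 1.657910
  t = 7.0000: CF_t = 2.200000, DF = 0.737373, PV = 1.622221
  t = 7.5000: CF_t = 2.200000, DF = 0.721500, PV = 1.587301
  t = 8.0000: CF_t = 2.200000, DF = 0.705969, PV = 1.553132
  t = 8.5000: CF_t = 2.200000, DF = 0.690772, PV = 1.519699
  t = 9.0000: CF_t = 2.200000, DF = 0.675902, PV = 1.486985
  t = 9.5000: CF_t = 2.200000, DF = 0.661352, PV = 1.454975
  t = 10.0000: CF_t = 102.200000, DF = 0.647116, PV = 66.135247
Price P = sum_t PV_t = 100.000000
Convexity numerator sum_t t*(t + 1/m) * CF_t / (1+y/m)^(m*t + 2):
  t = 0.5000: term = 1.030481
  t = 1.0000: term = 3.024895
  t = 1.5000: term = 5.919560
  t = 2.0000: term = 9.653556
  t = 2.5000: term = 14.168624
  t = 3.0000: term = 19.409074
  t = 3.5000: term = 25.321688
  t = 4.0000: term = 31.855632
  t = 4.5000: term = 38.962368
  t = 5.0000: term = 46.595570
  t = 5.5000: term = 54.711041
  t = 6.0000: term = 63.266637
  t = 6.5000: term = 72.222188
  t = 7.0000: term = 81.539426
  t = 7.5000: term = 91.181914
  t = 8.0000: term = 101.114973
  t = 8.5000: term = 111.305621
  t = 9.0000: term = 121.722504
  t = 9.5000: term = 132.335839
  t = 10.0000: term = 6648.451230
Convexity = (1/P) * sum = 7673.792820 / 100.000000 = 76.737928


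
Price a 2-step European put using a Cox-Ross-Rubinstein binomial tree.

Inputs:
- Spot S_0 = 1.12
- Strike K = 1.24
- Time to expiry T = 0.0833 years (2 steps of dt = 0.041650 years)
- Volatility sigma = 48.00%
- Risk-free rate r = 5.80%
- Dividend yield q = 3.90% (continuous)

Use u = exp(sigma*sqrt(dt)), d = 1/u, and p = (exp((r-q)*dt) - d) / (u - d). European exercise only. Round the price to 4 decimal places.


dt = T/N = 0.041650
u = exp(sigma*sqrt(dt)) = 1.102919; d = 1/u = 0.906685
p = (exp((r-q)*dt) - d) / (u - d) = 0.479564
Discount per step: exp(-r*dt) = 0.997587
Stock lattice S(k, i) with i counting down-moves:
  k=0: S(0,0) = 1.1200
  k=1: S(1,0) = 1.2353; S(1,1) = 1.0155
  k=2: S(2,0) = 1.3624; S(2,1) = 1.1200; S(2,2) = 0.9207
Terminal payoffs V(N, i) = max(K - S_T, 0):
  V(2,0) = 0.000000; V(2,1) = 0.120000; V(2,2) = 0.319273
Backward induction: V(k, i) = exp(-r*dt) * [p * V(k+1, i) + (1-p) * V(k+1, i+1)].
  V(1,0) = exp(-r*dt) * [p*0.000000 + (1-p)*0.120000] = 0.062302
  V(1,1) = exp(-r*dt) * [p*0.120000 + (1-p)*0.319273] = 0.223169
  V(0,0) = exp(-r*dt) * [p*0.062302 + (1-p)*0.223169] = 0.145670

Answer: Price = V(0,0) = 0.1457


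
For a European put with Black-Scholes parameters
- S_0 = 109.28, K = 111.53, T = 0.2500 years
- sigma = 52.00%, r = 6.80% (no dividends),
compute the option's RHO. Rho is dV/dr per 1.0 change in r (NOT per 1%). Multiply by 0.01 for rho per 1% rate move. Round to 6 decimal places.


Answer: Rho = -15.264796

Derivation:
d1 = 0.1169991647; d2 = -0.1430008353
phi(d1) = 0.3962210821; exp(-qT) = 1.0000000000; exp(-rT) = 0.9831436846
N(-d2) = 0.5568552393
Rho = -K*T*exp(-rT)*N(-d2) = -111.5300 * 0.2500 * 0.9831436846 * 0.5568552393 = -15.264796


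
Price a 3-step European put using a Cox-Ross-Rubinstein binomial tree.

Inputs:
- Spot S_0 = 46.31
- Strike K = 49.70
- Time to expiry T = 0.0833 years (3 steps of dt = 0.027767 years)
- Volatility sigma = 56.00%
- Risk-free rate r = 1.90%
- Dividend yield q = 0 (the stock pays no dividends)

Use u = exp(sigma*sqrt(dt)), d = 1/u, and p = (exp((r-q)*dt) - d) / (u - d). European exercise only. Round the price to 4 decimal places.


dt = T/N = 0.027767
u = exp(sigma*sqrt(dt)) = 1.097807; d = 1/u = 0.910907
p = (exp((r-q)*dt) - d) / (u - d) = 0.479512
Discount per step: exp(-r*dt) = 0.999473
Stock lattice S(k, i) with i counting down-moves:
  k=0: S(0,0) = 46.3100
  k=1: S(1,0) = 50.8394; S(1,1) = 42.1841
  k=2: S(2,0) = 55.8119; S(2,1) = 46.3100; S(2,2) = 38.4258
  k=3: S(3,0) = 61.2707; S(3,1) = 50.8394; S(3,2) = 42.1841; S(3,3) = 35.0023
Terminal payoffs V(N, i) = max(K - S_T, 0):
  V(3,0) = 0.000000; V(3,1) = 0.000000; V(3,2) = 7.515905; V(3,3) = 14.697695
Backward induction: V(k, i) = exp(-r*dt) * [p * V(k+1, i) + (1-p) * V(k+1, i+1)].
  V(2,0) = exp(-r*dt) * [p*0.000000 + (1-p)*0.000000] = 0.000000
  V(2,1) = exp(-r*dt) * [p*0.000000 + (1-p)*7.515905] = 3.909877
  V(2,2) = exp(-r*dt) * [p*7.515905 + (1-p)*14.697695] = 11.248007
  V(1,0) = exp(-r*dt) * [p*0.000000 + (1-p)*3.909877] = 2.033972
  V(1,1) = exp(-r*dt) * [p*3.909877 + (1-p)*11.248007] = 7.725211
  V(0,0) = exp(-r*dt) * [p*2.033972 + (1-p)*7.725211] = 4.993560

Answer: Price = V(0,0) = 4.9936


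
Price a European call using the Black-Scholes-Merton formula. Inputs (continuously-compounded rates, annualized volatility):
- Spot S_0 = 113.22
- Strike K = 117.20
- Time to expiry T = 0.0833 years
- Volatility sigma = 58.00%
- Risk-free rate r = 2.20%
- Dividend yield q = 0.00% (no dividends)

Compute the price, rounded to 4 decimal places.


d1 = (ln(S/K) + (r - q + 0.5*sigma^2) * T) / (sigma * sqrt(T)) = -0.11174195
d2 = d1 - sigma * sqrt(T) = -0.27914004
exp(-rT) = 0.99816908; exp(-qT) = 1.00000000
C = S_0 * exp(-qT) * N(d1) - K * exp(-rT) * N(d2)
N(d1) = 0.45551401; N(d2) = 0.39006868
C = 113.2200 * 1.00000000 * 0.45551401 - 117.2000 * 0.99816908 * 0.39006868 = 5.9409

Answer: Price = 5.9409


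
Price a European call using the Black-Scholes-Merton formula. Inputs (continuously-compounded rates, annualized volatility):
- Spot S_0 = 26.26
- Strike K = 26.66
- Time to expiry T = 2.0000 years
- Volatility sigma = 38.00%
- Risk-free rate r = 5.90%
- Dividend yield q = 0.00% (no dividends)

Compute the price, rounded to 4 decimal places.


d1 = (ln(S/K) + (r - q + 0.5*sigma^2) * T) / (sigma * sqrt(T)) = 0.46014519
d2 = d1 - sigma * sqrt(T) = -0.07725597
exp(-rT) = 0.88869605; exp(-qT) = 1.00000000
C = S_0 * exp(-qT) * N(d1) - K * exp(-rT) * N(d2)
N(d1) = 0.67729399; N(d2) = 0.46920996
C = 26.2600 * 1.00000000 * 0.67729399 - 26.6600 * 0.88869605 * 0.46920996 = 6.6689

Answer: Price = 6.6689


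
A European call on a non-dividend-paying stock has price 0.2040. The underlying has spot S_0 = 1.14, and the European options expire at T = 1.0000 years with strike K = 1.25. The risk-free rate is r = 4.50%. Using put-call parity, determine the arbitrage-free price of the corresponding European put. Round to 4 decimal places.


Put-call parity: C - P = S_0 * exp(-qT) - K * exp(-rT).
S_0 * exp(-qT) = 1.1400 * 1.00000000 = 1.14000000
K * exp(-rT) = 1.2500 * 0.95599748 = 1.19499685
P = C - S*exp(-qT) + K*exp(-rT)
P = 0.2040 - 1.14000000 + 1.19499685 = 0.2590

Answer: Put price = 0.2590


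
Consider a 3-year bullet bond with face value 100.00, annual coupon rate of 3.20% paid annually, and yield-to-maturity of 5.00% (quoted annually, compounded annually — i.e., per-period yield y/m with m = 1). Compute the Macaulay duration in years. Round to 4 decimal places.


Coupon per period c = face * coupon_rate / m = 3.200000
Periods per year m = 1; per-period yield y/m = 0.050000
Number of cashflows N = 3
Cashflows (t years, CF_t, discount factor 1/(1+y/m)^(m*t), PV):
  t = 1.0000: CF_t = 3.200000, DF = 0.952381, PV = 3.047619
  t = 2.0000: CF_t = 3.200000, DF = 0.907029, PV = 2.902494
  t = 3.0000: CF_t = 103.200000, DF = 0.863838, PV = 89.148040
Price P = sum_t PV_t = 95.098154
Macaulay numerator sum_t t * PV_t:
  t * PV_t at t = 1.0000: 3.047619
  t * PV_t at t = 2.0000: 5.804989
  t * PV_t at t = 3.0000: 267.444121
Macaulay duration D = (sum_t t * PV_t) / P = 276.296728 / 95.098154 = 2.905385

Answer: Macaulay duration = 2.9054 years


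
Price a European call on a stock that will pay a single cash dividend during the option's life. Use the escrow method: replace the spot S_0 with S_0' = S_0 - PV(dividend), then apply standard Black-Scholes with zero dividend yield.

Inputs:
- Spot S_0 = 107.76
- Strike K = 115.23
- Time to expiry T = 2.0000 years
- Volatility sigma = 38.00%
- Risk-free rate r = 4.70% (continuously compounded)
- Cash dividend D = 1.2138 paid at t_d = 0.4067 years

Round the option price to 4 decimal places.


Answer: Price = 23.2461

Derivation:
PV(D) = D * exp(-r * t_d) = 1.2138 * 0.98106663 = 1.19081868
S_0' = S_0 - PV(D) = 107.7600 - 1.19081868 = 106.56918132
d1 = (ln(S_0'/K) + (r + sigma^2/2)*T) / (sigma*sqrt(T)) = 0.29822086
d2 = d1 - sigma*sqrt(T) = -0.23918030
exp(-rT) = 0.91028276
N(d1) = 0.61723270; N(d2) = 0.40548289
C = S_0' * N(d1) - K * exp(-rT) * N(d2) = 106.56918132 * 0.61723270 - 115.2300 * 0.91028276 * 0.40548289 = 23.2461
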